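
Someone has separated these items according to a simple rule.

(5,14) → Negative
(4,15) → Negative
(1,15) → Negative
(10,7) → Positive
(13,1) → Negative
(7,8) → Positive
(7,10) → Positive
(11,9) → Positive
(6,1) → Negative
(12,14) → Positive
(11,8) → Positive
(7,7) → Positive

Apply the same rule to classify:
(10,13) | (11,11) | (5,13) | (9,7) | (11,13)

The rule appears to be: min ≥ 6.
(10,13) — min 10, hence Positive.
(11,11) — min 11, hence Positive.
(5,13) — min 5, hence Negative.
(9,7) — min 7, hence Positive.
(11,13) — min 11, hence Positive.

Positive, Positive, Negative, Positive, Positive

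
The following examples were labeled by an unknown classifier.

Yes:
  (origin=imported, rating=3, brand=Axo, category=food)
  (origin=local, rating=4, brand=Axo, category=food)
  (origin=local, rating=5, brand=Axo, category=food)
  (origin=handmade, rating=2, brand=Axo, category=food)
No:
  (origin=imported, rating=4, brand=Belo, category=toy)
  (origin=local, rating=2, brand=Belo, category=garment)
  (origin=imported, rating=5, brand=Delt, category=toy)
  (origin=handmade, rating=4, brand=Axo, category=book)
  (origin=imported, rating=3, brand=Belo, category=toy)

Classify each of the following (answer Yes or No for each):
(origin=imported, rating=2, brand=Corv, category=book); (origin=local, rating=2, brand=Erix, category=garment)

No, No

One predicate separates the groups cleanly: category is food.
No: (origin=imported, rating=2, brand=Corv, category=book), since category is book.
No: (origin=local, rating=2, brand=Erix, category=garment), since category is garment.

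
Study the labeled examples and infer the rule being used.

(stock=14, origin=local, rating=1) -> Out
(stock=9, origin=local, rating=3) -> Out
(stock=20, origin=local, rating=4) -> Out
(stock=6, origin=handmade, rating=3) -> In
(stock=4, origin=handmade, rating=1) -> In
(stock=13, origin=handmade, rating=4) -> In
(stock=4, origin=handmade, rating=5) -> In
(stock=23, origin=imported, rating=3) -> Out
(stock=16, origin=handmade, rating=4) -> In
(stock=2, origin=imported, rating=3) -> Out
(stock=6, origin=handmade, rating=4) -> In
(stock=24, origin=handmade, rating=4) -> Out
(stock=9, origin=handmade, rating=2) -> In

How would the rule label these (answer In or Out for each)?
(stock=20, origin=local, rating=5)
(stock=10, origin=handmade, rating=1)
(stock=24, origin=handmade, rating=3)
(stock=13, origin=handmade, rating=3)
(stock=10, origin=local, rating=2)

The classifier is using: origin is handmade AND stock ≤ 16.
(stock=20, origin=local, rating=5) — origin is local, stock = 20, hence Out.
(stock=10, origin=handmade, rating=1) — origin is handmade, stock = 10, hence In.
(stock=24, origin=handmade, rating=3) — origin is handmade, stock = 24, hence Out.
(stock=13, origin=handmade, rating=3) — origin is handmade, stock = 13, hence In.
(stock=10, origin=local, rating=2) — origin is local, stock = 10, hence Out.

Out, In, Out, In, Out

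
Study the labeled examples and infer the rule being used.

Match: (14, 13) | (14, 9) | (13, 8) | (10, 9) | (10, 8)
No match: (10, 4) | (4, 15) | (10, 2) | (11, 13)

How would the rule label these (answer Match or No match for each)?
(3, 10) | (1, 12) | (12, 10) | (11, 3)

A rule that fits every label: first > second AND sum ≥ 18 — true of each 'Match' example, false of each 'No match' one.

No match, No match, Match, No match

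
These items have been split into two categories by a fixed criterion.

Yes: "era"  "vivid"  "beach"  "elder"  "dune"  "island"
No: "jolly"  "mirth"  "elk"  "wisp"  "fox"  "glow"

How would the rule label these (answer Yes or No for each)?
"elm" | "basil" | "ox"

No, Yes, No

Every 'Yes' example satisfies: has ≥ 2 vowels. None of the 'No' examples do.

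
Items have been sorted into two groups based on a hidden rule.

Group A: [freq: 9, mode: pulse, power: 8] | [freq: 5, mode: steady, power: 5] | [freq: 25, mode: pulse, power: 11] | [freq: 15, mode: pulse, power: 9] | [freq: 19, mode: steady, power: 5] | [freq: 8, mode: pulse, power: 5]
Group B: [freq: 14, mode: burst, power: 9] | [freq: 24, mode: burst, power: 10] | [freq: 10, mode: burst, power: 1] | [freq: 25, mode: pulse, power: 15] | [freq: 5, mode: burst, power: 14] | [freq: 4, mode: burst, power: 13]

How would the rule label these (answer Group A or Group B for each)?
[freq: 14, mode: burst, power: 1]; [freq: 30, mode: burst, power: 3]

The pattern is that an item is 'Group A' exactly when: mode is not burst AND power ≤ 11.
Group B: [freq: 14, mode: burst, power: 1], since mode is burst, power = 1.
Group B: [freq: 30, mode: burst, power: 3], since mode is burst, power = 3.

Group B, Group B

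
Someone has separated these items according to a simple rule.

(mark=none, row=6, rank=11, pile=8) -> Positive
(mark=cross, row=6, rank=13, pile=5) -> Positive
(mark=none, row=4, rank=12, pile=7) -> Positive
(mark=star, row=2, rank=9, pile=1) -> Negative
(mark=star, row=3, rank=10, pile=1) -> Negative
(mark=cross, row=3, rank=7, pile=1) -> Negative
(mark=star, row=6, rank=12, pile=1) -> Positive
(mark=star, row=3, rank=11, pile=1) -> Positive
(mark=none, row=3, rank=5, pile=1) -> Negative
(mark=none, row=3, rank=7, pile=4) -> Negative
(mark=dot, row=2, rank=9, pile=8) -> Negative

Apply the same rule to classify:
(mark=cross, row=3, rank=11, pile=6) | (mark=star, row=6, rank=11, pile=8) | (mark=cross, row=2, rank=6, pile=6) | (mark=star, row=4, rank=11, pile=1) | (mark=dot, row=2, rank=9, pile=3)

Positive, Positive, Negative, Positive, Negative

Rule: rank ≥ 11. This holds for each 'Positive' example and fails for each 'Negative' one.
(mark=cross, row=3, rank=11, pile=6) — rank = 11, hence Positive.
(mark=star, row=6, rank=11, pile=8) — rank = 11, hence Positive.
(mark=cross, row=2, rank=6, pile=6) — rank = 6, hence Negative.
(mark=star, row=4, rank=11, pile=1) — rank = 11, hence Positive.
(mark=dot, row=2, rank=9, pile=3) — rank = 9, hence Negative.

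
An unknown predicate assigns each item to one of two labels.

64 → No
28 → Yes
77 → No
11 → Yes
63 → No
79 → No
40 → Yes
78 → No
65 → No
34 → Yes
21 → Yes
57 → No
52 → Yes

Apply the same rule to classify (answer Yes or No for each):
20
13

The classifier is using: at most 52.

Yes, Yes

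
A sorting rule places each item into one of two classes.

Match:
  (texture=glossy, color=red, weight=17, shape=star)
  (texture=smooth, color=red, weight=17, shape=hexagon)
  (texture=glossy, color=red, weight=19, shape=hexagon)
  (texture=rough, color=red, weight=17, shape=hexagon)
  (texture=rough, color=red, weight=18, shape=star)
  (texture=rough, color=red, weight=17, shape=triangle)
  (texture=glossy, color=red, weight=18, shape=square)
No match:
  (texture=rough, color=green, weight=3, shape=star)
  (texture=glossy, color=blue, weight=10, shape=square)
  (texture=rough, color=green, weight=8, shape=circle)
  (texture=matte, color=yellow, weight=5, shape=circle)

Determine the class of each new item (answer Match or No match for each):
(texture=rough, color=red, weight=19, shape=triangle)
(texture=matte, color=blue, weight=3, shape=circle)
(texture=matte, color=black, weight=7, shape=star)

Match, No match, No match

The pattern is that an item is 'Match' exactly when: color is red.
(texture=rough, color=red, weight=19, shape=triangle) → color is red → Match.
(texture=matte, color=blue, weight=3, shape=circle) → color is blue → No match.
(texture=matte, color=black, weight=7, shape=star) → color is black → No match.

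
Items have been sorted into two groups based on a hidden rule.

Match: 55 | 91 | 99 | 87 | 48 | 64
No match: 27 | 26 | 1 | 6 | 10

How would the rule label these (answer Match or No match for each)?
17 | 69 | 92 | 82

No match, Match, Match, Match

Every 'Match' example satisfies: at least 48. None of the 'No match' examples do.
17: No match (17 < 48). 69: Match (69 ≥ 48). 92: Match (92 ≥ 48). 82: Match (82 ≥ 48).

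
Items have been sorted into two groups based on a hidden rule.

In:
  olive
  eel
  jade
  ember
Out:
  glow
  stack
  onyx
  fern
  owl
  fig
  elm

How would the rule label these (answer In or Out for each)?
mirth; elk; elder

Out, Out, In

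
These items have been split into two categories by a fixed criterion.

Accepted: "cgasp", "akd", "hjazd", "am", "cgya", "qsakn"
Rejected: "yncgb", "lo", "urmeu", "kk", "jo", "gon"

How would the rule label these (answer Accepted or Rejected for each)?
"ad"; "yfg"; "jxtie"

Accepted, Rejected, Rejected

Checking candidate rules against both groups, what survives is: contains 'a'.
"ad": Accepted (has 'a').
"yfg": Rejected (no 'a').
"jxtie": Rejected (no 'a').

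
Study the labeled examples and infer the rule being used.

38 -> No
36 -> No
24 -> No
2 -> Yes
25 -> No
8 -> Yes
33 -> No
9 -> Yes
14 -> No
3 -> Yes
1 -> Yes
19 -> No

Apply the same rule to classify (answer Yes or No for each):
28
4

The rule appears to be: at most 9.
28: 28 > 9 — does not satisfy this, so No.
4: 4 ≤ 9 — checks out, so Yes.

No, Yes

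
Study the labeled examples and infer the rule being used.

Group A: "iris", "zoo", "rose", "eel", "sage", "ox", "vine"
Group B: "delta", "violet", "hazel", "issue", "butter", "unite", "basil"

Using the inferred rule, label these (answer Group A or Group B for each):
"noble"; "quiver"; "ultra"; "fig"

Group B, Group B, Group B, Group A

All 'Group A' examples share one property — length ≤ 4 — and every 'Group B' example lacks it.
"noble": length 5, does not pass → Group B. "quiver": length 6, does not pass → Group B. "ultra": length 5, does not pass → Group B. "fig": length 3, satisfies this → Group A.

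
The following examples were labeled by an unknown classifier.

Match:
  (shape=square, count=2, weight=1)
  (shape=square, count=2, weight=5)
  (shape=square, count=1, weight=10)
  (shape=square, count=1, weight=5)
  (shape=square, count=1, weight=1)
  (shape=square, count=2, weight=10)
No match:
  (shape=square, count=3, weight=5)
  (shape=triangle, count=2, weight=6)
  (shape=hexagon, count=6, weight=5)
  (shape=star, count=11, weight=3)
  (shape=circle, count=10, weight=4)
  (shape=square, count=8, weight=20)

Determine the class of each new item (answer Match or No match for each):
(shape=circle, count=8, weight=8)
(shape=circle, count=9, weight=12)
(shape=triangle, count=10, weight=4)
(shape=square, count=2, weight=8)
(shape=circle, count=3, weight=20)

The classifier is using: shape is square AND count ≤ 2.

No match, No match, No match, Match, No match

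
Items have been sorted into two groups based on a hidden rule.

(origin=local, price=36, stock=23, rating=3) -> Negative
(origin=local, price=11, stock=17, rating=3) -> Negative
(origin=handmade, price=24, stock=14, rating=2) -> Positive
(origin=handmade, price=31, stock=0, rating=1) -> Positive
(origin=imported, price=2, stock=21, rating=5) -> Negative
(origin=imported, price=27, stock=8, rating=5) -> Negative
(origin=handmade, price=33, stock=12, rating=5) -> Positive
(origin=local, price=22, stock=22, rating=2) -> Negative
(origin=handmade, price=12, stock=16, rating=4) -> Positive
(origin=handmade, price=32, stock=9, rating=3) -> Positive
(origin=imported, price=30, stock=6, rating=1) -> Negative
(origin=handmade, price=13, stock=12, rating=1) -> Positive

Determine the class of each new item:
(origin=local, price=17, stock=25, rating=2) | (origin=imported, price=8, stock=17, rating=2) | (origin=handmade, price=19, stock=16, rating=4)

Looking at the examples, the only property every 'Positive' case has and every 'Negative' case lacks is: origin is handmade.
(origin=local, price=17, stock=25, rating=2): Negative (origin is local). (origin=imported, price=8, stock=17, rating=2): Negative (origin is imported). (origin=handmade, price=19, stock=16, rating=4): Positive (origin is handmade).

Negative, Negative, Positive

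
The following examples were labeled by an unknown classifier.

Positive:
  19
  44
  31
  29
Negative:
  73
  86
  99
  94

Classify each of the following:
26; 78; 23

Positive, Negative, Positive

'Positive' ⟺ at most 44.
26: Positive (26 ≤ 44).
78: Negative (78 > 44).
23: Positive (23 ≤ 44).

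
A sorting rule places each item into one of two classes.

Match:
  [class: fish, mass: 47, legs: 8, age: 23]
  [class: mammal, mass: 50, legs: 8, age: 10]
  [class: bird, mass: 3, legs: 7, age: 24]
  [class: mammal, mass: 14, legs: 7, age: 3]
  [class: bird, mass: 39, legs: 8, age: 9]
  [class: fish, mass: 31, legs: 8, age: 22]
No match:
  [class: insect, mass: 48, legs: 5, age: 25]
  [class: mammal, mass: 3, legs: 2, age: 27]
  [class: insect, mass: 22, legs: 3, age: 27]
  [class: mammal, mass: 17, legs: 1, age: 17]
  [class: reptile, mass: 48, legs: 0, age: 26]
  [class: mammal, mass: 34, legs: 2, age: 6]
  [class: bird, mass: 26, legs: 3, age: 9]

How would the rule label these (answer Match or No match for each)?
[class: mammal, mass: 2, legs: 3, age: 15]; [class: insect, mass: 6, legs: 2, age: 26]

No match, No match

Every 'Match' example satisfies: legs ≥ 7. None of the 'No match' examples do.
[class: mammal, mass: 2, legs: 3, age: 15] → legs = 3 → No match. [class: insect, mass: 6, legs: 2, age: 26] → legs = 2 → No match.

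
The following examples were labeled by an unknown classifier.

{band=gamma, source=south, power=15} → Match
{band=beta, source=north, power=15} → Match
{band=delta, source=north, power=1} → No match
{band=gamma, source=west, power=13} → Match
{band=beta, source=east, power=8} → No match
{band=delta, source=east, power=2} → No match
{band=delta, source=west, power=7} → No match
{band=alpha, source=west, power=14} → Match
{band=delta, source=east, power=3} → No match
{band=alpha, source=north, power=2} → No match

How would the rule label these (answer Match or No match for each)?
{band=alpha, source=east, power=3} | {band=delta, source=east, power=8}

Every 'Match' example satisfies: power ≥ 13. None of the 'No match' examples do.
{band=alpha, source=east, power=3} → power = 3 → No match. {band=delta, source=east, power=8} → power = 8 → No match.

No match, No match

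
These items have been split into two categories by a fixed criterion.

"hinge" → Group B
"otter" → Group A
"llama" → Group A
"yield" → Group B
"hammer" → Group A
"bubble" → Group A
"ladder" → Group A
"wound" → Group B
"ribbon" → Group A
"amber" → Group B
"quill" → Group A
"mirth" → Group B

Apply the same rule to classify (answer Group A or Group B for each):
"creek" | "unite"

Group A, Group B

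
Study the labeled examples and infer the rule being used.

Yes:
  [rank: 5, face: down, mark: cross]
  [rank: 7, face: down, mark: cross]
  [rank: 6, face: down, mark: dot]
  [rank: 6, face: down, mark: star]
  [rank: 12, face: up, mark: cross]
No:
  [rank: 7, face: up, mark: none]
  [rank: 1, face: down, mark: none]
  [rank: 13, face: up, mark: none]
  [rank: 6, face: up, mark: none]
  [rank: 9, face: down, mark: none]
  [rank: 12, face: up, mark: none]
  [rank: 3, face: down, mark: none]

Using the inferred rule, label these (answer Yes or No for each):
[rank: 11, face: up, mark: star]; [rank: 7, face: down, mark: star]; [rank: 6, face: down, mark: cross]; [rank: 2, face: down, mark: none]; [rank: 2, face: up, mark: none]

Yes, Yes, Yes, No, No

The rule appears to be: mark is not none.
[rank: 11, face: up, mark: star] — mark is star, hence Yes.
[rank: 7, face: down, mark: star] — mark is star, hence Yes.
[rank: 6, face: down, mark: cross] — mark is cross, hence Yes.
[rank: 2, face: down, mark: none] — mark is none, hence No.
[rank: 2, face: up, mark: none] — mark is none, hence No.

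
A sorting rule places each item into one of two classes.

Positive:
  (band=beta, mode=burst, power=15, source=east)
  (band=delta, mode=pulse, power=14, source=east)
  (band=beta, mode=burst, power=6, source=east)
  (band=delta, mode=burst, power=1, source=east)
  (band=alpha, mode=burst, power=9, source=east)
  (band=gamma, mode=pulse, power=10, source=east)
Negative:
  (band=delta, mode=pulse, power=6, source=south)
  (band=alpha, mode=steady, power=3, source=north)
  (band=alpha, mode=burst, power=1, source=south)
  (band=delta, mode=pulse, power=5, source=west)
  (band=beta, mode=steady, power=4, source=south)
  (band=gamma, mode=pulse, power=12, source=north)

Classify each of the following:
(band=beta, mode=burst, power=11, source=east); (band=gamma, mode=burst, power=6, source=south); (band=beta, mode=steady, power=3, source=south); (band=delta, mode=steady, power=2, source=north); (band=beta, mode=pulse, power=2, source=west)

Positive, Negative, Negative, Negative, Negative

A rule that fits every label: source is east — true of each 'Positive' example, false of each 'Negative' one.
(band=beta, mode=burst, power=11, source=east) — source is east, hence Positive. (band=gamma, mode=burst, power=6, source=south) — source is south, hence Negative. (band=beta, mode=steady, power=3, source=south) — source is south, hence Negative. (band=delta, mode=steady, power=2, source=north) — source is north, hence Negative. (band=beta, mode=pulse, power=2, source=west) — source is west, hence Negative.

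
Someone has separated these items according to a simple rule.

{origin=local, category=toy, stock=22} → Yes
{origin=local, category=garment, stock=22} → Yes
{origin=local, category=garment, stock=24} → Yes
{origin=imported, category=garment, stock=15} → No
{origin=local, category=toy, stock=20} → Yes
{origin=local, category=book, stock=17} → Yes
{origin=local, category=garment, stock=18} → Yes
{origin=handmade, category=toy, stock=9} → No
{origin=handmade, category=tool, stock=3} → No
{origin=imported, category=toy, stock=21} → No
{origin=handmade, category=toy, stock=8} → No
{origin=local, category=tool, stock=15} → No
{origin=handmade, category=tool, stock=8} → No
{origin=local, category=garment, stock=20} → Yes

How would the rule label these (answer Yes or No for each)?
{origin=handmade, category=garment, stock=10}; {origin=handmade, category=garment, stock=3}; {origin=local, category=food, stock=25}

One predicate separates the groups cleanly: origin is local AND stock ≥ 17.
No: {origin=handmade, category=garment, stock=10}, since origin is handmade, stock = 10.
No: {origin=handmade, category=garment, stock=3}, since origin is handmade, stock = 3.
Yes: {origin=local, category=food, stock=25}, since origin is local, stock = 25.

No, No, Yes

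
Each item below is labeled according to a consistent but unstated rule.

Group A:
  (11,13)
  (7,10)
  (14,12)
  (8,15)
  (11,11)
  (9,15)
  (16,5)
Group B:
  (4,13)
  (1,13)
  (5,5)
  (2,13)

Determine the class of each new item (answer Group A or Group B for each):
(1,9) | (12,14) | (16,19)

Group B, Group A, Group A

The simplest hypothesis consistent with all the labels is: first ≥ 7.
(1,9): first 1 — fails the rule, so Group B.
(12,14): first 12 — matches, so Group A.
(16,19): first 16 — matches, so Group A.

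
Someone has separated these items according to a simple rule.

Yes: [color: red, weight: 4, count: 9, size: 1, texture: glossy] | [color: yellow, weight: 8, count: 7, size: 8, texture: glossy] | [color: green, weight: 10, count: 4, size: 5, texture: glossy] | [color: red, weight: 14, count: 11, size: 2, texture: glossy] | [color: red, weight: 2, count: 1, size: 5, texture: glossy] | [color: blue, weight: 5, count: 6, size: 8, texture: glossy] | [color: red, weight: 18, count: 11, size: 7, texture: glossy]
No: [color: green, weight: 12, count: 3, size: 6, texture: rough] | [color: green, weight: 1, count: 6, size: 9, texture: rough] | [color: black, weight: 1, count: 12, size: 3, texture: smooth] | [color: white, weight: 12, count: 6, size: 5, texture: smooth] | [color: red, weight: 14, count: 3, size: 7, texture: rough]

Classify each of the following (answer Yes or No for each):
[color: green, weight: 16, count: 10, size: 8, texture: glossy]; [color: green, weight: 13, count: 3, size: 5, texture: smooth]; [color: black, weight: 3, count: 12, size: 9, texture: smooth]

All 'Yes' examples share one property — texture is glossy — and every 'No' example lacks it.

Yes, No, No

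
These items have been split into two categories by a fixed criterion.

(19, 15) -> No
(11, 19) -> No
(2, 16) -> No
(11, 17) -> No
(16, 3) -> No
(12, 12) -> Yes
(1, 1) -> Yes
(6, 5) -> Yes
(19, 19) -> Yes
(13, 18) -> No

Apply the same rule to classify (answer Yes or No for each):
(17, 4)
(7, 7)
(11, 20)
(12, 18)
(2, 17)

No, Yes, No, No, No

Every 'Yes' example satisfies: |first − second| ≤ 1. None of the 'No' examples do.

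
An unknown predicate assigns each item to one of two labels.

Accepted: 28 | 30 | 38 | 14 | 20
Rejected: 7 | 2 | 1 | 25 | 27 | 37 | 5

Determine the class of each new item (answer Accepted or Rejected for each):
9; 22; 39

The common property of the 'Accepted' items is: even AND at least 5. No 'Rejected' item has it.
9 → 9 is odd, 9 ≥ 5 → Rejected.
22 → 22 is even, 22 ≥ 5 → Accepted.
39 → 39 is odd, 39 ≥ 5 → Rejected.

Rejected, Accepted, Rejected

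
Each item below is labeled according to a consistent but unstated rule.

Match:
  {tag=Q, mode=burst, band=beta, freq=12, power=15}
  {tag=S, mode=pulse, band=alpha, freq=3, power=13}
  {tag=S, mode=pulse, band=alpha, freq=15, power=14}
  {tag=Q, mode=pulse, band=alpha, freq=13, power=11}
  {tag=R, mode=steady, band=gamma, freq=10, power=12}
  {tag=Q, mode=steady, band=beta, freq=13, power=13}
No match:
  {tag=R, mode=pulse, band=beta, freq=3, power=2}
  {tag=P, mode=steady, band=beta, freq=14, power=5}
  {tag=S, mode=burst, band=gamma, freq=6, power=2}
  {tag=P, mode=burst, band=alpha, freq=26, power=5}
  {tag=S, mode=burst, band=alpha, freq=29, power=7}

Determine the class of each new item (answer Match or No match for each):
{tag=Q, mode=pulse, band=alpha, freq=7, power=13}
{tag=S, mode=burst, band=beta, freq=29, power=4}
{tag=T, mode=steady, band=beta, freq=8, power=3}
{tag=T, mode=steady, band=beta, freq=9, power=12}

Match, No match, No match, Match

One predicate separates the groups cleanly: power ≥ 11.
{tag=Q, mode=pulse, band=alpha, freq=7, power=13} — power = 13, hence Match.
{tag=S, mode=burst, band=beta, freq=29, power=4} — power = 4, hence No match.
{tag=T, mode=steady, band=beta, freq=8, power=3} — power = 3, hence No match.
{tag=T, mode=steady, band=beta, freq=9, power=12} — power = 12, hence Match.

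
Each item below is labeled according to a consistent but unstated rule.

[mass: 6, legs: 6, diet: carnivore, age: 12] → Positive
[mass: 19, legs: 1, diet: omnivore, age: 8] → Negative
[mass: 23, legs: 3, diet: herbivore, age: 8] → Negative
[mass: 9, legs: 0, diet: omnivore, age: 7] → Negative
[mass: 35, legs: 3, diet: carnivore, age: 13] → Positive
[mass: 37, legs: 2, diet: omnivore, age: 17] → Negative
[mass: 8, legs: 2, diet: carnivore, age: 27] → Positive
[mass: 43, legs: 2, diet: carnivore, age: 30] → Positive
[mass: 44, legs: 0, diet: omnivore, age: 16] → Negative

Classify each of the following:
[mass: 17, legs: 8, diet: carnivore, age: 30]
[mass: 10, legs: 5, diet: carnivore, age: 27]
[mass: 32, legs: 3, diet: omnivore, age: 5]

Positive, Positive, Negative

'Positive' ⟺ diet is carnivore.
[mass: 17, legs: 8, diet: carnivore, age: 30]: diet is carnivore, satisfies this → Positive.
[mass: 10, legs: 5, diet: carnivore, age: 27]: diet is carnivore, satisfies this → Positive.
[mass: 32, legs: 3, diet: omnivore, age: 5]: diet is omnivore, fails this test → Negative.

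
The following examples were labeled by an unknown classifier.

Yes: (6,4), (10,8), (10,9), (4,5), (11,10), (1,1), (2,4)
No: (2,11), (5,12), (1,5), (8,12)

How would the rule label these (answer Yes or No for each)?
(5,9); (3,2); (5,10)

No, Yes, No

The classifier is using: |first − second| ≤ 2.
(5,9) — |5−9| = 4, hence No.
(3,2) — |3−2| = 1, hence Yes.
(5,10) — |5−10| = 5, hence No.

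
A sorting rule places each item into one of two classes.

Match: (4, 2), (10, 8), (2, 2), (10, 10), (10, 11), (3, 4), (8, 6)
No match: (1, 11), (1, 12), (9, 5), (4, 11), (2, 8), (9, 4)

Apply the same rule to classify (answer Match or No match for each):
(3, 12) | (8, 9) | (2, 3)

The rule appears to be: |first − second| ≤ 2.

No match, Match, Match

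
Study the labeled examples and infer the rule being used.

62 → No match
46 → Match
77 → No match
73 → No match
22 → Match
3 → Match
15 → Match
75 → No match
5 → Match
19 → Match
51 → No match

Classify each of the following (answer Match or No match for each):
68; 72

No match, No match

'Match' ⟺ at most 46.
68 → 68 > 46 → No match.
72 → 72 > 46 → No match.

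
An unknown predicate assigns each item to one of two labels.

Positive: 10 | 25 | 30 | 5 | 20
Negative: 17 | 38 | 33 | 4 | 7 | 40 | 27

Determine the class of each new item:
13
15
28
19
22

Negative, Positive, Negative, Negative, Negative

The rule appears to be: multiple of 5 AND at most 30.
13: 13 = 5·2 + 3, 13 ≤ 30 — doesn't match, so Negative. 15: 15 = 5·3, 15 ≤ 30 — matches, so Positive. 28: 28 = 5·5 + 3, 28 ≤ 30 — doesn't match, so Negative. 19: 19 = 5·3 + 4, 19 ≤ 30 — doesn't match, so Negative. 22: 22 = 5·4 + 2, 22 ≤ 30 — doesn't match, so Negative.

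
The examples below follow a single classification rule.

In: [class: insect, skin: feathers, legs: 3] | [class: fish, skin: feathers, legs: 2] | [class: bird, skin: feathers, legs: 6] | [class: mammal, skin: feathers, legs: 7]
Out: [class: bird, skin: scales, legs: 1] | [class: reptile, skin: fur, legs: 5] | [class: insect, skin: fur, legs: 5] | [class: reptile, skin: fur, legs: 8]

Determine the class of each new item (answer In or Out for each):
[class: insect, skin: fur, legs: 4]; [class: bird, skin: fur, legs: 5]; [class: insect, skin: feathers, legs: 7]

The rule appears to be: skin is feathers.

Out, Out, In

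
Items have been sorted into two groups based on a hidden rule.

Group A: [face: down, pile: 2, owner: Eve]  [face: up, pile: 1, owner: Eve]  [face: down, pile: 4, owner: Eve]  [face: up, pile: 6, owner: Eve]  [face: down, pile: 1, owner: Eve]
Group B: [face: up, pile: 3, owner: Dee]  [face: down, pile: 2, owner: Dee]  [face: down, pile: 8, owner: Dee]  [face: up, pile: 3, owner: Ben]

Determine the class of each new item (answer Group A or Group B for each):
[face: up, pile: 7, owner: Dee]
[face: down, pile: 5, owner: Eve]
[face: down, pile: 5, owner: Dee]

Group B, Group A, Group B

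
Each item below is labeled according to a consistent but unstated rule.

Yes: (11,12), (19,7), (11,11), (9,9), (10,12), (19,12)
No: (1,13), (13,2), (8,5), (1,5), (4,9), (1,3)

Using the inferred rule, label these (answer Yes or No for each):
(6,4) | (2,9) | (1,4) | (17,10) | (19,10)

The simplest hypothesis consistent with all the labels is: sum ≥ 18.

No, No, No, Yes, Yes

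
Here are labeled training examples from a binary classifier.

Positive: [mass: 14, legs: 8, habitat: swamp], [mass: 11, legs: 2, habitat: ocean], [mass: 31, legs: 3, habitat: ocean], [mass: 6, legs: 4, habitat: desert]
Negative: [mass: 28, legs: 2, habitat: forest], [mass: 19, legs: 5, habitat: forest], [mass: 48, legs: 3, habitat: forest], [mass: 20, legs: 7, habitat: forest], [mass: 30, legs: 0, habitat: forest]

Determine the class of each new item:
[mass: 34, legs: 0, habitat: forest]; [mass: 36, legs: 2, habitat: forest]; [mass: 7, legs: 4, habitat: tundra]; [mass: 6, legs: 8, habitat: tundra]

Negative, Negative, Positive, Positive

Checking candidate rules against both groups, what survives is: habitat is not forest.
[mass: 34, legs: 0, habitat: forest]: habitat is forest, does not fit → Negative.
[mass: 36, legs: 2, habitat: forest]: habitat is forest, does not fit → Negative.
[mass: 7, legs: 4, habitat: tundra]: habitat is tundra, checks out → Positive.
[mass: 6, legs: 8, habitat: tundra]: habitat is tundra, checks out → Positive.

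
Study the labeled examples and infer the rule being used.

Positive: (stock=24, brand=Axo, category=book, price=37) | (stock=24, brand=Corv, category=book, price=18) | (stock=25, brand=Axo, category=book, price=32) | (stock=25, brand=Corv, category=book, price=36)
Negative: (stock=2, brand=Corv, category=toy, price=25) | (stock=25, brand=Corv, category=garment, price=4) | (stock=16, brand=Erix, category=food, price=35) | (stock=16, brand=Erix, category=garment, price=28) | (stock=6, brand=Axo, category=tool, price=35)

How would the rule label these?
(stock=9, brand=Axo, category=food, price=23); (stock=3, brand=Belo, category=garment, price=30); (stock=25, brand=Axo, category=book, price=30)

Every 'Positive' example satisfies: category is book. None of the 'Negative' examples do.
Negative: (stock=9, brand=Axo, category=food, price=23), since category is food.
Negative: (stock=3, brand=Belo, category=garment, price=30), since category is garment.
Positive: (stock=25, brand=Axo, category=book, price=30), since category is book.

Negative, Negative, Positive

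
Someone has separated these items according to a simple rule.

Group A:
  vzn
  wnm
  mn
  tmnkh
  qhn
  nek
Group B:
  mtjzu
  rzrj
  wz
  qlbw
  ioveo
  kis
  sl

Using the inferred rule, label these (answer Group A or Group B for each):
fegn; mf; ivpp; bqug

Group A, Group B, Group B, Group B

'Group A' ⟺ contains 'n'.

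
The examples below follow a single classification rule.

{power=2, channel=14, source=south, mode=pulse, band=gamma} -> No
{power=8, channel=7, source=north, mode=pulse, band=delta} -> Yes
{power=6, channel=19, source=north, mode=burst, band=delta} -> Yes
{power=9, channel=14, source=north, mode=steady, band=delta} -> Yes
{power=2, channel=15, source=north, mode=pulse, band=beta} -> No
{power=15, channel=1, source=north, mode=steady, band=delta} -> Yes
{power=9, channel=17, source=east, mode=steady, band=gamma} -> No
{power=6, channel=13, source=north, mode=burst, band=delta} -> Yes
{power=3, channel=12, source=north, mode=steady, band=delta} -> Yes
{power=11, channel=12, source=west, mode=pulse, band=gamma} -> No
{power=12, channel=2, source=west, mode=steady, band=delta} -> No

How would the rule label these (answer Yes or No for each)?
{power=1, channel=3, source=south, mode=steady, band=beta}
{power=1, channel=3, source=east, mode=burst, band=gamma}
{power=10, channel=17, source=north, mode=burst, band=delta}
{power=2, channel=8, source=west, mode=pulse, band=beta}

No, No, Yes, No

A rule that fits every label: source is north AND band is delta — true of each 'Yes' example, false of each 'No' one.
{power=1, channel=3, source=south, mode=steady, band=beta} → source is south, band is beta → No. {power=1, channel=3, source=east, mode=burst, band=gamma} → source is east, band is gamma → No. {power=10, channel=17, source=north, mode=burst, band=delta} → source is north, band is delta → Yes. {power=2, channel=8, source=west, mode=pulse, band=beta} → source is west, band is beta → No.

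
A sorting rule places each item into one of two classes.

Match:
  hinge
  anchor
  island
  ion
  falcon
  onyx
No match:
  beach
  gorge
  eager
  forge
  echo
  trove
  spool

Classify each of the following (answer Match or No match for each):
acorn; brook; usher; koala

Match, No match, No match, No match

The rule appears to be: contains 'n'.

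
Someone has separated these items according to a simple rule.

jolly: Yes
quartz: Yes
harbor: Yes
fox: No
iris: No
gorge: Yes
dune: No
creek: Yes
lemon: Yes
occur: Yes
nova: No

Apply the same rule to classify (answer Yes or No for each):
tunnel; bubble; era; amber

The pattern is that an item is 'Yes' exactly when: length ≥ 5.

Yes, Yes, No, Yes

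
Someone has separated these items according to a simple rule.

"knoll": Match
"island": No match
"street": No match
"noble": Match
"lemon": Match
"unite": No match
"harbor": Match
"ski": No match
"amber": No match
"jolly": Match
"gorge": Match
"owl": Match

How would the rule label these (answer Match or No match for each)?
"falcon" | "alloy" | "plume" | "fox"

Match, Match, No match, Match

One predicate separates the groups cleanly: contains 'o'.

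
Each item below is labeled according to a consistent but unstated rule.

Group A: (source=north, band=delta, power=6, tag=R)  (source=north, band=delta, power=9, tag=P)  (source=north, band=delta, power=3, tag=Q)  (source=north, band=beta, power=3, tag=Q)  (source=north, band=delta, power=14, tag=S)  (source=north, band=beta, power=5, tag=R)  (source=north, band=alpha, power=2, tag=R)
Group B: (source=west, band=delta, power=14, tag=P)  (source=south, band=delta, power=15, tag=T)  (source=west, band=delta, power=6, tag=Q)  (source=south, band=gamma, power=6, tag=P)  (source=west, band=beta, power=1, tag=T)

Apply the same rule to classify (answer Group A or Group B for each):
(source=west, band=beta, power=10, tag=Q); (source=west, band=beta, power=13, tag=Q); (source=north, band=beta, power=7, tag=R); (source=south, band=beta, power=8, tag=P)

Rule: source is north. This holds for each 'Group A' example and fails for each 'Group B' one.
(source=west, band=beta, power=10, tag=Q): source is west — doesn't qualify, so Group B. (source=west, band=beta, power=13, tag=Q): source is west — doesn't qualify, so Group B. (source=north, band=beta, power=7, tag=R): source is north — has this property, so Group A. (source=south, band=beta, power=8, tag=P): source is south — doesn't qualify, so Group B.

Group B, Group B, Group A, Group B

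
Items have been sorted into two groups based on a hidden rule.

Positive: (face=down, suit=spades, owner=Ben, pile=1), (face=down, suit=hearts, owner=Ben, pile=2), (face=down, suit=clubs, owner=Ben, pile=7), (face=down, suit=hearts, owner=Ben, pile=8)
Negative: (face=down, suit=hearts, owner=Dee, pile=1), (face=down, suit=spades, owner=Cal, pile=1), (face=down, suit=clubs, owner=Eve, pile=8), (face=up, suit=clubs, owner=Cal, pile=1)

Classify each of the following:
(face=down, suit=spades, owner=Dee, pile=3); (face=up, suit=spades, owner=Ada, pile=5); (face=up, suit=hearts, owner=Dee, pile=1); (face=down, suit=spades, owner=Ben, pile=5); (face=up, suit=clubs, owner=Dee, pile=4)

Negative, Negative, Negative, Positive, Negative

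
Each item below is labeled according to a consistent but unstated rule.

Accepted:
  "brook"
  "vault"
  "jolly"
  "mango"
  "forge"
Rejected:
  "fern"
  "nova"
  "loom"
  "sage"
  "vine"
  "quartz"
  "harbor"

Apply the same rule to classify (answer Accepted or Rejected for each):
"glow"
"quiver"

Rejected, Rejected

Rule: odd length. This holds for each 'Accepted' example and fails for each 'Rejected' one.
"glow": Rejected (length 4). "quiver": Rejected (length 6).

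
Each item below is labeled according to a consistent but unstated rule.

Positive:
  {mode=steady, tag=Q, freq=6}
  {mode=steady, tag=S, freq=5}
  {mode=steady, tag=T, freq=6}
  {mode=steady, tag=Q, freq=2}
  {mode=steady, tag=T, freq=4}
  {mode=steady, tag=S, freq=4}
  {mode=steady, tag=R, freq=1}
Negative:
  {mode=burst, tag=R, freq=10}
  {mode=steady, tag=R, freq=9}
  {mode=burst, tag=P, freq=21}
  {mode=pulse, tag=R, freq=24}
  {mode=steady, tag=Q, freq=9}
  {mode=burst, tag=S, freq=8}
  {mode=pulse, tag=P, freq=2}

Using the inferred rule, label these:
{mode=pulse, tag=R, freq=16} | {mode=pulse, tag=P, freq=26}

A rule that fits every label: mode is steady AND freq ≤ 6 — true of each 'Positive' example, false of each 'Negative' one.
{mode=pulse, tag=R, freq=16} — mode is pulse, freq = 16, hence Negative. {mode=pulse, tag=P, freq=26} — mode is pulse, freq = 26, hence Negative.

Negative, Negative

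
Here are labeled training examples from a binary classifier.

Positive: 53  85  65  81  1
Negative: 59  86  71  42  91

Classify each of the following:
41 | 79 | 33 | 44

The pattern is that an item is 'Positive' exactly when: ≡ 1 (mod 4).

Positive, Negative, Positive, Negative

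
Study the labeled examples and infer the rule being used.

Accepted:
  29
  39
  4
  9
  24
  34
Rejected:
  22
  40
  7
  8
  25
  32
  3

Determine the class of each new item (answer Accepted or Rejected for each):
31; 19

Rejected, Accepted

Rule: ≡ 4 (mod 5). This holds for each 'Accepted' example and fails for each 'Rejected' one.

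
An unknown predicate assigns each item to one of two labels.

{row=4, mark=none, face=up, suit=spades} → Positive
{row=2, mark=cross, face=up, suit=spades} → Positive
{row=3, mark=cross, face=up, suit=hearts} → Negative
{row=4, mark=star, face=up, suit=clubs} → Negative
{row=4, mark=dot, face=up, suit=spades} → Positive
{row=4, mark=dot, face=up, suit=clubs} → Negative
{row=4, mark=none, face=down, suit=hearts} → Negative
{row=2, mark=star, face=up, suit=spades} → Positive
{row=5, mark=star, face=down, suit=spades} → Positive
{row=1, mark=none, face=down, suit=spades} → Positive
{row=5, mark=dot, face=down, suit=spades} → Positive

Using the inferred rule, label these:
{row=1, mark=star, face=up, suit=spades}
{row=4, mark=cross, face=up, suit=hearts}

Rule: suit is spades. This holds for each 'Positive' example and fails for each 'Negative' one.
{row=1, mark=star, face=up, suit=spades} — suit is spades, hence Positive. {row=4, mark=cross, face=up, suit=hearts} — suit is hearts, hence Negative.

Positive, Negative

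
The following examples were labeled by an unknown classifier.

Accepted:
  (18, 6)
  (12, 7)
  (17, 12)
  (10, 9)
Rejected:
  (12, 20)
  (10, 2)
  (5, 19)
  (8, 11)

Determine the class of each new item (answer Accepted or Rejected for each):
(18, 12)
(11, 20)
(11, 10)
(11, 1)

All 'Accepted' examples share one property — first > second AND sum ≥ 19 — and every 'Rejected' example lacks it.

Accepted, Rejected, Accepted, Rejected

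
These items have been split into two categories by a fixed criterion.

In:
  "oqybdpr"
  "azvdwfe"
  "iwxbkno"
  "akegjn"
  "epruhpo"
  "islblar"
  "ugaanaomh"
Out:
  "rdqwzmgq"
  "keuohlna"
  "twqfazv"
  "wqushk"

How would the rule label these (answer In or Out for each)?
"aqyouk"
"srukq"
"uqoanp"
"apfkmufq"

In, Out, In, In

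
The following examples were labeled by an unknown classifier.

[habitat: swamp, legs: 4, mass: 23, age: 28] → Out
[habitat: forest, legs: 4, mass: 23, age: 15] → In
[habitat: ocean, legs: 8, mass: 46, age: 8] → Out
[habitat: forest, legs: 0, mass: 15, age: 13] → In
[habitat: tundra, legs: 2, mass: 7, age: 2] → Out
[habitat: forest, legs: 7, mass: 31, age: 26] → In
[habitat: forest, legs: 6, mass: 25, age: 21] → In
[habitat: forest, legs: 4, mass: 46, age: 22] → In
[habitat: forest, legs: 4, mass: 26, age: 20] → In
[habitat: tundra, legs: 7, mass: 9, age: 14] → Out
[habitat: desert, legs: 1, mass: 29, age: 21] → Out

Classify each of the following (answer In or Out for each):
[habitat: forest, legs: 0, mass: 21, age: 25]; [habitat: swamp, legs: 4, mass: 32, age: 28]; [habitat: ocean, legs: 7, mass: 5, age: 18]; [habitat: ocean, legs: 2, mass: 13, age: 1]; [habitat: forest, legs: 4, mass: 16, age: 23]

In, Out, Out, Out, In

One predicate separates the groups cleanly: habitat is forest.
[habitat: forest, legs: 0, mass: 21, age: 25] → habitat is forest → In. [habitat: swamp, legs: 4, mass: 32, age: 28] → habitat is swamp → Out. [habitat: ocean, legs: 7, mass: 5, age: 18] → habitat is ocean → Out. [habitat: ocean, legs: 2, mass: 13, age: 1] → habitat is ocean → Out. [habitat: forest, legs: 4, mass: 16, age: 23] → habitat is forest → In.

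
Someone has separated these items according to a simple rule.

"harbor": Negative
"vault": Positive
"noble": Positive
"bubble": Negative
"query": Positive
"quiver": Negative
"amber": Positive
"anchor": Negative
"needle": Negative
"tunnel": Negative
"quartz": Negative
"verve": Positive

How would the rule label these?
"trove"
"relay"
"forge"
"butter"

Positive, Positive, Positive, Negative

The simplest hypothesis consistent with all the labels is: odd length.
"trove": length 5 — has this property, so Positive. "relay": length 5 — has this property, so Positive. "forge": length 5 — has this property, so Positive. "butter": length 6 — does not fit, so Negative.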